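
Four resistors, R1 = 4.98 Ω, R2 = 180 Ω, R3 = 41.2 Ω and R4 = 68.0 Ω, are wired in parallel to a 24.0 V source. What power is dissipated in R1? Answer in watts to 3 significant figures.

Parallel branches share the same voltage; P = V²/R gives the branch power in one step.
P_R1 = V² / R1 = (24.0)² / 4.98 Ω = 115.7 W

116 W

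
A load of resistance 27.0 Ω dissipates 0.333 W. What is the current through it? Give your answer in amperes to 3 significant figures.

0.111 A

Inverting the appropriate power form: I = √(P / R).
I = √(0.333 / 27.0) = 0.1111 A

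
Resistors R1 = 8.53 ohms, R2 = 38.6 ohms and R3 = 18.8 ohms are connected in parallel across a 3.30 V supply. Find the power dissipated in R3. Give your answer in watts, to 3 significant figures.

0.579 W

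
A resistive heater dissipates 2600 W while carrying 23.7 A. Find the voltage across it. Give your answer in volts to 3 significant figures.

From P = V I = I²R = V²/R, with the two given quantities we get V = P / I.
V = 2600 / 23.70 = 109.7 V

110 V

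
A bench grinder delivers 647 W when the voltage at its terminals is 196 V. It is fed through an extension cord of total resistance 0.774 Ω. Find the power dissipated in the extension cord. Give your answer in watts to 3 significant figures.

8.43 W

Line loss is just I²R for the cable — we know both I and R_line directly.
I = P / V = 647 / 196 = 3.301 A through the extension cord.
P_line = I² R_line = (3.301)² × 0.774 = 8.434 W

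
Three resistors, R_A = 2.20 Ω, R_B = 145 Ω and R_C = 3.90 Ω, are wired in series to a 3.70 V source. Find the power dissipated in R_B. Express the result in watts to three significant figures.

Series elements share the same current, so find I first, then use P = I²R.
R_total = 2.20 + 145 + 3.90 = 151.1 Ω
I = V / R_total = 3.70 / 151.1 = 0.02449 A
P_R_B = I² × R_B = (0.02449)² × 145 = 0.08694 W

0.0869 W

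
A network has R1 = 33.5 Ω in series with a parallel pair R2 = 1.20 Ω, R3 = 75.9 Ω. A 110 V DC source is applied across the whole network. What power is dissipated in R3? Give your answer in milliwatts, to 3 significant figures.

Collapse R2‖R3 to a single equivalent, reducing the network to two series elements.
R_p = (1.20×75.9)/(1.20+75.9) = 1.181 Ω
R_total = 33.5 + 1.181 = 34.68 Ω
I = V / R_total = 110 / 34.68 = 3.172 A
Voltage across the parallel pair: V_p = I × R_p = 3.172 × 1.181 = 3.747 V
With V_p across R3, its power is V_p²/R3.
P_R3 = (3.747)² / 75.9 = 0.1850 W

185 mW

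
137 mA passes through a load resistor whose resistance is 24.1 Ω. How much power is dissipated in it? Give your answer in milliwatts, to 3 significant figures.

452 mW

Knowing I and R, the power is just I²R — no need to find V first.
P = (0.1370 A)² × 24.1 Ω = 0.4523 W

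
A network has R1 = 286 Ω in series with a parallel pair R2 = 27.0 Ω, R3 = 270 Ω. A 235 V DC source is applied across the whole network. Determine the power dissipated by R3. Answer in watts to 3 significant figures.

1.28 W

First combine the parallel branches into one equivalent R_p, then R1 + R_p is a series pair.
R_p = (27.0×270)/(27.0+270) = 24.55 Ω
R_total = 286 + 24.55 = 310.5 Ω
I = V / R_total = 235 / 310.5 = 0.7567 A
Voltage across the parallel pair: V_p = I × R_p = 0.7567 × 24.55 = 18.57 V
With V_p across R3, its power is V_p²/R3.
P_R3 = (18.57)² / 270 = 1.278 W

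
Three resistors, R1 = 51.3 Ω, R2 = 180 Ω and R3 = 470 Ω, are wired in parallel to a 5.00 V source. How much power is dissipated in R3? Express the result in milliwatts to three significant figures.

53.2 mW

The supply voltage appears across each parallel branch — just use P = V²/R3.
P_R3 = V² / R3 = (5.00)² / 470 Ω = 0.05319 W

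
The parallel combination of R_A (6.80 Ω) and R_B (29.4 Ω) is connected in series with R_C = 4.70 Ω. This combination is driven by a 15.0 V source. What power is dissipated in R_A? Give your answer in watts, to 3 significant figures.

9.66 W

First find R_p for the parallel pair, then treat R_p + R_C as a series loop.
R_p = (6.80×29.4)/(6.80+29.4) = 5.523 Ω
R_total = R_p + 4.70 = 5.523 + 4.70 = 10.22 Ω
I = V / R_total = 15.0 / 10.22 = 1.467 A
Voltage across the parallel pair: V_p = I × R_p = 1.467 × 5.523 = 8.104 V
R_A sits across V_p; its power is V_p²/R.
P_R_A = (8.104)² / 6.80 = 9.657 W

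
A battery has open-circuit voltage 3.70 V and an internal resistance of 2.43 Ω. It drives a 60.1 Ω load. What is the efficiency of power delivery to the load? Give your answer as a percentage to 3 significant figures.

96.1 %

Efficiency is P_load / P_total. With a series r and R sharing the same I, P = I²R for each, so η = R/(R+r).
η = R / (R + r) = 60.1 / (60.1 + 2.43) = 0.9611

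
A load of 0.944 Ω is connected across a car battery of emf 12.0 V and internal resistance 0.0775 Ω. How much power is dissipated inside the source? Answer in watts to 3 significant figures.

r is in series with the load, so it carries the full circuit current — the loss in it is I²r.
I = ε / (r + R) = 12.0 / (0.0775 + 0.944) = 11.75 A
P_int = I² r = (11.75)² × 0.0775 = 10.70 W

10.7 W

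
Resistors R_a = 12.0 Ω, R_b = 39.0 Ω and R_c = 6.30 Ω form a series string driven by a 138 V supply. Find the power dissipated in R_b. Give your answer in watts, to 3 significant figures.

226 W

Every series element carries the same I. Get I from the total resistance, then P = I² × R_b.
R_total = 12.0 + 39.0 + 6.30 = 57.30 Ω
I = V / R_total = 138 / 57.30 = 2.408 A
P_R_b = I² × R_b = (2.408)² × 39.0 = 226.2 W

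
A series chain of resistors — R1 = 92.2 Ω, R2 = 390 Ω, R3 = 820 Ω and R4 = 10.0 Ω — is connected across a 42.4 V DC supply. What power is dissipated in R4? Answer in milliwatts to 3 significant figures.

The current is common to all series resistors; compute it, then apply P = I²R for the target.
R_total = 92.2 + 390 + 820 + 10.0 = 1312 Ω
I = V / R_total = 42.4 / 1312 = 0.03231 A
P_R4 = I² × R4 = (0.03231)² × 10.0 = 0.01044 W

10.4 mW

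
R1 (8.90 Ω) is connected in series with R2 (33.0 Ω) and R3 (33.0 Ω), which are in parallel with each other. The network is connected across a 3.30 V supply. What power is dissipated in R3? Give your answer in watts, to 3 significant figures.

0.139 W

Collapse R2‖R3 to a single equivalent, reducing the network to two series elements.
R_p = (33.0×33.0)/(33.0+33.0) = 16.50 Ω
R_total = 8.90 + 16.50 = 25.40 Ω
I = V / R_total = 3.30 / 25.40 = 0.1299 A
Voltage across the parallel pair: V_p = I × R_p = 0.1299 × 16.50 = 2.144 V
With V_p across R3, its power is V_p²/R3.
P_R3 = (2.144)² / 33.0 = 0.1393 W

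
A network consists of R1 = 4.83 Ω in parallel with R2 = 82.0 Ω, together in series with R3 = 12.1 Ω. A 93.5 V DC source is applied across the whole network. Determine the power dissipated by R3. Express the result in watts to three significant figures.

Collapse the R1‖R2 pair into one equivalent R_p; then R_p and R3 form a series string.
R_p = (4.83×82.0)/(4.83+82.0) = 4.561 Ω
R_total = R_p + 12.1 = 4.561 + 12.1 = 16.66 Ω
I = V / R_total = 93.5 / 16.66 = 5.612 A
R3 is the series element, so its power is I²R.
P_R3 = (5.612)² × 12.1 = 381.1 W

381 W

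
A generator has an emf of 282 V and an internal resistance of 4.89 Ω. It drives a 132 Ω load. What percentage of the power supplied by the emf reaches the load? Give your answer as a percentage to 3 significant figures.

96.4 %

Both r and R carry the same current, so the power split is just the resistance split: η = R/(R+r).
η = R / (R + r) = 132 / (132 + 4.89) = 0.9643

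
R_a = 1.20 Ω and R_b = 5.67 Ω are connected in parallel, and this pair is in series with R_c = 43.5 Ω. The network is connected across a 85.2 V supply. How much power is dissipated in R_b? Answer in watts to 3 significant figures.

Reduce the parallel combination to a single R_p; the circuit then becomes R_p in series with the remaining resistor.
R_p = (1.20×5.67)/(1.20+5.67) = 0.9904 Ω
R_total = R_p + 43.5 = 0.9904 + 43.5 = 44.49 Ω
I = V / R_total = 85.2 / 44.49 = 1.915 A
Voltage across the parallel pair: V_p = I × R_p = 1.915 × 0.9904 = 1.897 V
R_b sits across V_p; its power is V_p²/R.
P_R_b = (1.897)² / 5.67 = 0.6344 W

0.634 W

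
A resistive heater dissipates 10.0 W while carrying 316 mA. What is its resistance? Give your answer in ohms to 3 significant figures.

Inverting the appropriate power form: R = P / I².
R = 10.0 / (0.3160)² = 100.1 Ω

100 Ω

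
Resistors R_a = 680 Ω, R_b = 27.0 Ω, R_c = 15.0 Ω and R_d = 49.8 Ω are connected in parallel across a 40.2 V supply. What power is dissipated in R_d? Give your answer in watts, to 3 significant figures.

32.5 W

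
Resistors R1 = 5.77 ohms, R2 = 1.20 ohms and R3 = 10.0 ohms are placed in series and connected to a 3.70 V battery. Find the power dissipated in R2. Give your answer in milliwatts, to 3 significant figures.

Every series element carries the same I. Get I from the total resistance, then P = I² × R2.
R_total = 5.77 + 1.20 + 10.0 = 16.97 Ω
I = V / R_total = 3.70 / 16.97 = 0.2180 A
P_R2 = I² × R2 = (0.2180)² × 1.20 = 0.05705 W

57.0 mW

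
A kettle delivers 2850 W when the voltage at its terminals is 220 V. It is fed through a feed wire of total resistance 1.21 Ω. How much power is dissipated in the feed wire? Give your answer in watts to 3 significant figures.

203 W

Line loss is just I²R for the cable — we know both I and R_line directly.
I = P / V = 2850 / 220 = 12.95 A through the feed wire.
P_line = I² R_line = (12.95)² × 1.21 = 203.1 W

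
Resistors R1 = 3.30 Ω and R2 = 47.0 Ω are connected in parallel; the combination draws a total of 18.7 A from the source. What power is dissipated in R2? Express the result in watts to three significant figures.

70.7 W

Parallel branches share V, not I — compute V via R_eq, then use V²/R for the target branch.
1/R_eq = 1/3.30 + 1/47.0 ⇒ R_eq = 3.083 Ω
V = I_total × R_eq = 18.70 × 3.083 = 57.66 V
P_R2 = V² / R2 = (57.66)² / 47.0 = 70.74 W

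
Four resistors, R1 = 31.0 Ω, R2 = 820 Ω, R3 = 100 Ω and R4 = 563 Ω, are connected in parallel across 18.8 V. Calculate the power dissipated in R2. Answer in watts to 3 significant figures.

The supply voltage appears across each parallel branch — just use P = V²/R2.
P_R2 = V² / R2 = (18.8)² / 820 Ω = 0.4310 W

0.431 W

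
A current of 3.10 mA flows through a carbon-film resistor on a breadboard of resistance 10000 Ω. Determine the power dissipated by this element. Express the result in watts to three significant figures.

Current and resistance are given, so P = I²R is the direct form.
P = (0.003100 A)² × 10000 Ω = 0.09610 W

0.0961 W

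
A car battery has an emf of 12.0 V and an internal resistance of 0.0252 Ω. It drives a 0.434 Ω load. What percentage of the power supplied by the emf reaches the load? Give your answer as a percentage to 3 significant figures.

94.5 %

Both r and R carry the same current, so the power split is just the resistance split: η = R/(R+r).
η = R / (R + r) = 0.434 / (0.434 + 0.0252) = 0.9451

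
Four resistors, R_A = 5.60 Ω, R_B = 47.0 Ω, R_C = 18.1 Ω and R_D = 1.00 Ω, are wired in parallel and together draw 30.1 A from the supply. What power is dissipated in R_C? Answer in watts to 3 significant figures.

Parallel branches share V, not I — compute V via R_eq, then use V²/R for the target branch.
1/R_eq = 1/5.60 + 1/47.0 + 1/18.1 + 1/1.00 ⇒ R_eq = 0.7968 Ω
V = I_total × R_eq = 30.10 × 0.7968 = 23.98 V
P_R_C = V² / R_C = (23.98)² / 18.1 = 31.78 W

31.8 W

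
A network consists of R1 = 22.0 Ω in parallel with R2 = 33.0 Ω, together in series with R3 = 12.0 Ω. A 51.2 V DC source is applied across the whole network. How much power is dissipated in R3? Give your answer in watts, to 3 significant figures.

Reduce the parallel combination to a single R_p; the circuit then becomes R_p in series with the remaining resistor.
R_p = (22.0×33.0)/(22.0+33.0) = 13.20 Ω
R_total = R_p + 12.0 = 13.20 + 12.0 = 25.20 Ω
I = V / R_total = 51.2 / 25.20 = 2.032 A
R3 is the series element, so its power is I²R.
P_R3 = (2.032)² × 12.0 = 49.54 W

49.5 W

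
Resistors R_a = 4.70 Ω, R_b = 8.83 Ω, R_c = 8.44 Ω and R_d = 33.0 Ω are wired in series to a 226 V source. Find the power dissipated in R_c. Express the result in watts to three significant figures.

143 W

Series elements share the same current, so find I first, then use P = I²R.
R_total = 4.70 + 8.83 + 8.44 + 33.0 = 54.97 Ω
I = V / R_total = 226 / 54.97 = 4.111 A
P_R_c = I² × R_c = (4.111)² × 8.44 = 142.7 W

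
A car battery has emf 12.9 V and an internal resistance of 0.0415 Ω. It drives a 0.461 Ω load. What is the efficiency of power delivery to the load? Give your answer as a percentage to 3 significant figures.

91.7 %

Both r and R carry the same current, so the power split is just the resistance split: η = R/(R+r).
η = R / (R + r) = 0.461 / (0.461 + 0.0415) = 0.9174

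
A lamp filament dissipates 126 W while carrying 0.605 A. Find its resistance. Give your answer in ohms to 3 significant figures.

Rearranging the power relation for the two known quantities gives R = P / I².
R = 126 / (0.6050)² = 344.2 Ω

344 Ω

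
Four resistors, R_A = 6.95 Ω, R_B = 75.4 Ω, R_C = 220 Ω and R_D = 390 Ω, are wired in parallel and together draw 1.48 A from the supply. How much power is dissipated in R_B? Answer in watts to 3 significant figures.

1.08 W

Parallel branches share V, not I — compute V via R_eq, then use V²/R for the target branch.
1/R_eq = 1/6.95 + 1/75.4 + 1/220 + 1/390 ⇒ R_eq = 6.088 Ω
V = I_total × R_eq = 1.480 × 6.088 = 9.010 V
P_R_B = V² / R_B = (9.010)² / 75.4 = 1.077 W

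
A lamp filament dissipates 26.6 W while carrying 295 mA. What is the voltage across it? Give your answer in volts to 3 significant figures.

90.2 V

Inverting the appropriate power form: V = P / I.
V = 26.6 / 0.2950 = 90.17 V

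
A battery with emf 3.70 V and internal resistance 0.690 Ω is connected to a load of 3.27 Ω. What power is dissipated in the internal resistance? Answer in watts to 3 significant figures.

r is in series with the load, so it carries the full circuit current — the loss in it is I²r.
I = ε / (r + R) = 3.70 / (0.690 + 3.27) = 0.9343 A
P_int = I² r = (0.9343)² × 0.690 = 0.6024 W

0.602 W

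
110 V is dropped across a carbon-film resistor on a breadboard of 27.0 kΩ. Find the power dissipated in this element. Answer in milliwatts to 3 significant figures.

448 mW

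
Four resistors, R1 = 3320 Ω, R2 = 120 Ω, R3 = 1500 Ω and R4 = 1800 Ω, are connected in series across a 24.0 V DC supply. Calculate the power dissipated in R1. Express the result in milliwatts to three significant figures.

Series elements share the same current, so find I first, then use P = I²R.
R_total = 3320 + 120 + 1500 + 1800 = 6740 Ω
I = V / R_total = 24.0 / 6740 = 0.003561 A
P_R1 = I² × R1 = (0.003561)² × 3320 = 0.04210 W

42.1 mW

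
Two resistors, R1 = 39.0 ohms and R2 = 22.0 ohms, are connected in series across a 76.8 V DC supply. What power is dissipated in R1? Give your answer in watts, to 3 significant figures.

61.8 W

Series elements share the same current, so find I first, then use P = I²R.
R_total = 39.0 + 22.0 = 61.00 Ω
I = V / R_total = 76.8 / 61.00 = 1.259 A
P_R1 = I² × R1 = (1.259)² × 39.0 = 61.82 W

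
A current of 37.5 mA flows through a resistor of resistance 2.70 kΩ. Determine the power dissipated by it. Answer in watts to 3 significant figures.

The current through and the resistance of the element are both given; use P = I²R.
P = (0.03750 A)² × 2700 Ω = 3.797 W

3.80 W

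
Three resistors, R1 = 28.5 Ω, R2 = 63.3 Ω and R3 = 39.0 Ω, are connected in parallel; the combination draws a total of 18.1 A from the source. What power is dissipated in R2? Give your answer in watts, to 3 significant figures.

884 W

The branches share the same voltage, but only the total current is given — find V from the equivalent resistance first.
1/R_eq = 1/28.5 + 1/63.3 + 1/39.0 ⇒ R_eq = 13.07 Ω
V = I_total × R_eq = 18.10 × 13.07 = 236.5 V
P_R2 = V² / R2 = (236.5)² / 63.3 = 883.7 W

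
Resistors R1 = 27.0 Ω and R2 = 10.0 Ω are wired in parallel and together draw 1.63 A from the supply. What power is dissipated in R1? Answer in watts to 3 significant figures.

Parallel branches share V, not I — compute V via R_eq, then use V²/R for the target branch.
1/R_eq = 1/27.0 + 1/10.0 ⇒ R_eq = 7.297 Ω
V = I_total × R_eq = 1.630 × 7.297 = 11.89 V
P_R1 = V² / R1 = (11.89)² / 27.0 = 5.240 W

5.24 W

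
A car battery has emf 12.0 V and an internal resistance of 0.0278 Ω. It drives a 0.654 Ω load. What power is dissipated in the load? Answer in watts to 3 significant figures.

With r and R in series, I = ε/(r+R); the load dissipates I²R.
I = ε / (r + R) = 12.0 / (0.0278 + 0.654) = 17.60 A
P_load = I² R = (17.60)² × 0.654 = 202.6 W

203 W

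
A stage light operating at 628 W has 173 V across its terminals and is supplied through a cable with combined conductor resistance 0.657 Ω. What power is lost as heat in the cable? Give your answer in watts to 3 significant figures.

8.66 W

Line loss is just I²R for the cable — we know both I and R_line directly.
I = P / V = 628 / 173 = 3.630 A through the cable.
P_line = I² R_line = (3.630)² × 0.657 = 8.657 W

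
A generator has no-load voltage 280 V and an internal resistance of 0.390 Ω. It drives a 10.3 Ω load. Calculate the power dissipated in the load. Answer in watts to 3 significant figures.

Load and internal resistance form a series loop — compute the loop current, then the load power via I²R.
I = ε / (r + R) = 280 / (0.390 + 10.3) = 26.19 A
P_load = I² R = (26.19)² × 10.3 = 7066 W

7070 W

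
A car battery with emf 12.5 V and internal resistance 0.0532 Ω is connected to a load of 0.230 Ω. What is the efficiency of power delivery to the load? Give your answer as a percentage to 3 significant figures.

Both r and R carry the same current, so the power split is just the resistance split: η = R/(R+r).
η = R / (R + r) = 0.230 / (0.230 + 0.0532) = 0.8121

81.2 %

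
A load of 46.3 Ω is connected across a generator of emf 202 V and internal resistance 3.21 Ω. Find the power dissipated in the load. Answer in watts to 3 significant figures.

Load and internal resistance form a series loop — compute the loop current, then the load power via I²R.
I = ε / (r + R) = 202 / (3.21 + 46.3) = 4.080 A
P_load = I² R = (4.080)² × 46.3 = 770.7 W

771 W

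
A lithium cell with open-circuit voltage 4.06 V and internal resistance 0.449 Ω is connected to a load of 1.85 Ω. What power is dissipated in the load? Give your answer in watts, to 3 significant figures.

5.77 W

The internal resistance and the load are in series, so the same I flows through both; get I from ε/(r+R), then I²R for the load.
I = ε / (r + R) = 4.06 / (0.449 + 1.85) = 1.766 A
P_load = I² R = (1.766)² × 1.85 = 5.770 W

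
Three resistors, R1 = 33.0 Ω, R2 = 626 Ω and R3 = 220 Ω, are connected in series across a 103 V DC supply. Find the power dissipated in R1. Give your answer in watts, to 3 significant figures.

Since the resistors are in series they all carry the loop current I = V/R_total; the power in any one is I²R.
R_total = 33.0 + 626 + 220 = 879.0 Ω
I = V / R_total = 103 / 879.0 = 0.1172 A
P_R1 = I² × R1 = (0.1172)² × 33.0 = 0.4531 W

0.453 W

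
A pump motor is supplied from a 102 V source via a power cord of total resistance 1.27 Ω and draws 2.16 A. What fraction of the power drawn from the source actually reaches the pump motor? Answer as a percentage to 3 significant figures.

The power cord carries the full 2.16 A.
P_line = I² R_line = (2.160)² × 1.27 = 5.925 W
P_source = V I = 102 × 2.160 = 220.3 W; P_load = 214.4 W
η = P_load / P_source = 214.4 / 220.3 = 0.9731

97.3 %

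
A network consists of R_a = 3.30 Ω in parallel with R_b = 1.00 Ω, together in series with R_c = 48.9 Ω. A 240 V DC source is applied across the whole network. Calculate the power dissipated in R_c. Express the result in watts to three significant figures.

1140 W

Combine R_a and R_b into their parallel equivalent first, reducing the network to two series resistors.
R_p = (3.30×1.00)/(3.30+1.00) = 0.7674 Ω
R_total = R_p + 48.9 = 0.7674 + 48.9 = 49.67 Ω
I = V / R_total = 240 / 49.67 = 4.832 A
All the supply current flows through R_c; use P = I²R_c.
P_R_c = (4.832)² × 48.9 = 1142 W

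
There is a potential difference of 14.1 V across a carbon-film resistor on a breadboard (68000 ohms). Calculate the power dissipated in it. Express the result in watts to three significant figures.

0.00292 W

With V across and R both known, P = V²/R gives the dissipation directly.
P = (14.1 V)² / 68000 Ω = 0.002924 W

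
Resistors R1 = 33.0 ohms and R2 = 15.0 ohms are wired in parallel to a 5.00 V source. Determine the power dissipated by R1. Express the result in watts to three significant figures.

Every branch has 5.00 V across it, so for R1 the power is simply V²/R.
P_R1 = V² / R1 = (5.00)² / 33.0 Ω = 0.7576 W

0.758 W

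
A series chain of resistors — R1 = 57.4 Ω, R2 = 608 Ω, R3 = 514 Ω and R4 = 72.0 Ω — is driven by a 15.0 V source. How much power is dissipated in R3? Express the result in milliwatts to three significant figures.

Every series element carries the same I. Get I from the total resistance, then P = I² × R3.
R_total = 57.4 + 608 + 514 + 72.0 = 1251 Ω
I = V / R_total = 15.0 / 1251 = 0.01199 A
P_R3 = I² × R3 = (0.01199)² × 514 = 0.07385 W

73.9 mW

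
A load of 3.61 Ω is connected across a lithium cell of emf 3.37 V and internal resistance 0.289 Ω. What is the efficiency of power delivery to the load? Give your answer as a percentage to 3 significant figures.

92.6 %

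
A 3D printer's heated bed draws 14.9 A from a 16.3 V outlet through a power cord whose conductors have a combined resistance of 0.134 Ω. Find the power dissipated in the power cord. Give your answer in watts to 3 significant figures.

The power cord is a series resistance carrying the load current; its dissipation is I²R_line.
The power cord carries the full 14.9 A.
P_line = I² R_line = (14.90)² × 0.134 = 29.75 W

29.7 W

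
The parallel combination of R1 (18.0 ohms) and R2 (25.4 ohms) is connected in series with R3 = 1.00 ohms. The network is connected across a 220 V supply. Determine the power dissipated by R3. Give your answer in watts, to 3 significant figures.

Combine R1 and R2 into their parallel equivalent first, reducing the network to two series resistors.
R_p = (18.0×25.4)/(18.0+25.4) = 10.53 Ω
R_total = R_p + 1.00 = 10.53 + 1.00 = 11.53 Ω
I = V / R_total = 220 / 11.53 = 19.07 A
All the supply current flows through R3; use P = I²R3.
P_R3 = (19.07)² × 1.00 = 363.8 W

364 W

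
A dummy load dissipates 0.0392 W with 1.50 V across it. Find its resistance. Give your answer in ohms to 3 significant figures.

57.4 Ω

From P = V I = I²R = V²/R, with the two given quantities we get R = V² / P.
R = (1.50)² / 0.0392 = 57.40 Ω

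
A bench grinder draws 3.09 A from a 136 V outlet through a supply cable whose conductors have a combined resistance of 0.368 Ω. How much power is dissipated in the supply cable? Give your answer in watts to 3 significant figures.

The supply cable is a series resistance carrying the load current; its dissipation is I²R_line.
The supply cable carries the full 3.09 A.
P_line = I² R_line = (3.090)² × 0.368 = 3.514 W

3.51 W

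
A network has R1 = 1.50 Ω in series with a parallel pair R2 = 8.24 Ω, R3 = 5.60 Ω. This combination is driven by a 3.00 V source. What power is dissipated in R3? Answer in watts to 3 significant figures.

Replace R2 and R3 with their parallel equivalent so the circuit becomes R1 in series with R_p.
R_p = (8.24×5.60)/(8.24+5.60) = 3.334 Ω
R_total = 1.50 + 3.334 = 4.834 Ω
I = V / R_total = 3.00 / 4.834 = 0.6206 A
Voltage across the parallel pair: V_p = I × R_p = 0.6206 × 3.334 = 2.069 V
R3 sees V_p directly, so P = V_p² / R3.
P_R3 = (2.069)² / 5.60 = 0.7645 W

0.765 W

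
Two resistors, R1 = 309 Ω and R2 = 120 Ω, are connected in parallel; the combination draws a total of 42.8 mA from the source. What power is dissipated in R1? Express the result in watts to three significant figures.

Parallel branches share V, not I — compute V via R_eq, then use V²/R for the target branch.
1/R_eq = 1/309 + 1/120 ⇒ R_eq = 86.43 Ω
V = I_total × R_eq = 0.04280 × 86.43 = 3.699 V
P_R1 = V² / R1 = (3.699)² / 309 = 0.04429 W

0.0443 W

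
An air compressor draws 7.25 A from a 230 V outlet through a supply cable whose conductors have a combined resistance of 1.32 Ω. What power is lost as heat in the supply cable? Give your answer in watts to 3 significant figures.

69.4 W

The supply cable is a series resistance carrying the load current; its dissipation is I²R_line.
The supply cable carries the full 7.25 A.
P_line = I² R_line = (7.250)² × 1.32 = 69.38 W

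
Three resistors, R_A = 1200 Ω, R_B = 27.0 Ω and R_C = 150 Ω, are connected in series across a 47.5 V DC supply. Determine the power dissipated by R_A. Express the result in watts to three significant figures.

Since the resistors are in series they all carry the loop current I = V/R_total; the power in any one is I²R.
R_total = 1200 + 27.0 + 150 = 1377 Ω
I = V / R_total = 47.5 / 1377 = 0.03450 A
P_R_A = I² × R_A = (0.03450)² × 1200 = 1.428 W

1.43 W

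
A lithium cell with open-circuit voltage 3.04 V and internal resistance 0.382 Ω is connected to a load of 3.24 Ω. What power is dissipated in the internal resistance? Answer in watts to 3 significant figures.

0.269 W

The source's internal resistance is just another series element carrying I; its dissipation is I²r.
I = ε / (r + R) = 3.04 / (0.382 + 3.24) = 0.8393 A
P_int = I² r = (0.8393)² × 0.382 = 0.2691 W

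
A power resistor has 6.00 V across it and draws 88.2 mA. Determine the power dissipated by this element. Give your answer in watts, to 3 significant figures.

With V and I both given, power follows immediately from P = V I.
P = 6.00 V × 0.08820 A = 0.5292 W

0.529 W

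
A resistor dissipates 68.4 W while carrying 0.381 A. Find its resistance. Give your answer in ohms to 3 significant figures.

Inverting the appropriate power form: R = P / I².
R = 68.4 / (0.3810)² = 471.2 Ω

471 Ω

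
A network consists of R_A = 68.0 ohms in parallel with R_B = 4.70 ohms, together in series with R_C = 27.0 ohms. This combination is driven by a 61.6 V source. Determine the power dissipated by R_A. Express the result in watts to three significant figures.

1.09 W

Combine R_A and R_B into their parallel equivalent first, reducing the network to two series resistors.
R_p = (68.0×4.70)/(68.0+4.70) = 4.396 Ω
R_total = R_p + 27.0 = 4.396 + 27.0 = 31.40 Ω
I = V / R_total = 61.6 / 31.40 = 1.962 A
Voltage across the parallel pair: V_p = I × R_p = 1.962 × 4.396 = 8.625 V
R_A sits across V_p; its power is V_p²/R.
P_R_A = (8.625)² / 68.0 = 1.094 W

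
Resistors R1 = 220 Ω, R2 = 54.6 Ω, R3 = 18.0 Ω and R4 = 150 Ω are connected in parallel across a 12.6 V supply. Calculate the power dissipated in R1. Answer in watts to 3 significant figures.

The supply voltage appears across each parallel branch — just use P = V²/R1.
P_R1 = V² / R1 = (12.6)² / 220 Ω = 0.7216 W

0.722 W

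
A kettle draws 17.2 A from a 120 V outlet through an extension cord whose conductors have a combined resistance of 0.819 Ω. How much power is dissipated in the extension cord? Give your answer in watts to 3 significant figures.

Only the current and the line resistance are needed for the I²R loss.
The extension cord carries the full 17.2 A.
P_line = I² R_line = (17.20)² × 0.819 = 242.3 W

242 W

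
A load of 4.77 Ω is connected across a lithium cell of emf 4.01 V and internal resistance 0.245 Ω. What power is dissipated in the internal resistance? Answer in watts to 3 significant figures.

Internal loss is I²r, with I set by the total series resistance r+R.
I = ε / (r + R) = 4.01 / (0.245 + 4.77) = 0.7996 A
P_int = I² r = (0.7996)² × 0.245 = 0.1566 W

0.157 W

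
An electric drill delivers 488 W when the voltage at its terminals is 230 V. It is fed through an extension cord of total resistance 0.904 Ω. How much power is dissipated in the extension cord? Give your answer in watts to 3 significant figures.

4.07 W

The extension cord and load are in series, so the same current flows in both; the loss is I²R_line.
I = P / V = 488 / 230 = 2.122 A through the extension cord.
P_line = I² R_line = (2.122)² × 0.904 = 4.070 W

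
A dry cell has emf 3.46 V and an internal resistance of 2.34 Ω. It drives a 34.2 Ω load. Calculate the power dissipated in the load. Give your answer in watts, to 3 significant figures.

0.307 W

Load and internal resistance form a series loop — compute the loop current, then the load power via I²R.
I = ε / (r + R) = 3.46 / (2.34 + 34.2) = 0.09469 A
P_load = I² R = (0.09469)² × 34.2 = 0.3066 W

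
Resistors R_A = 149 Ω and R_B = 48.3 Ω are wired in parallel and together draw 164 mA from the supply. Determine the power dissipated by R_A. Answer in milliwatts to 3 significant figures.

240 mW

Only the total current is stated, so first find the parallel equivalent to get the voltage across the combination.
1/R_eq = 1/149 + 1/48.3 ⇒ R_eq = 36.48 Ω
V = I_total × R_eq = 0.1640 × 36.48 = 5.982 V
P_R_A = V² / R_A = (5.982)² / 149 = 0.2402 W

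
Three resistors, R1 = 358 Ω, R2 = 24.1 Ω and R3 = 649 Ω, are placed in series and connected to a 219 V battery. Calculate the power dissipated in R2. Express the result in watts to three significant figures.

Every series element carries the same I. Get I from the total resistance, then P = I² × R2.
R_total = 358 + 24.1 + 649 = 1031 Ω
I = V / R_total = 219 / 1031 = 0.2124 A
P_R2 = I² × R2 = (0.2124)² × 24.1 = 1.087 W

1.09 W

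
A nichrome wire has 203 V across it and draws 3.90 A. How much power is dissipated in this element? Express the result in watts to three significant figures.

792 W

Since both terminal voltage and current are stated, P = V I gives the power in one step.
P = 203 V × 3.900 A = 791.7 W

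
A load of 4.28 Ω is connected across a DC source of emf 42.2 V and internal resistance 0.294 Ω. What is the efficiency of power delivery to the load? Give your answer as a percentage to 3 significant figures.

Both r and R carry the same current, so the power split is just the resistance split: η = R/(R+r).
η = R / (R + r) = 4.28 / (4.28 + 0.294) = 0.9357

93.6 %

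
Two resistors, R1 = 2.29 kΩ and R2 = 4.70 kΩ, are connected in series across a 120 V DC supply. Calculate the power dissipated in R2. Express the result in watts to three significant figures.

1.39 W

Since the resistors are in series they all carry the loop current I = V/R_total; the power in any one is I²R.
R_total = (2.29 + 4.70) kΩ = 6990 Ω
I = V / R_total = 120 / 6990 = 0.01717 A
P_R2 = I² × R2 = (0.01717)² × 4700 = 1.385 W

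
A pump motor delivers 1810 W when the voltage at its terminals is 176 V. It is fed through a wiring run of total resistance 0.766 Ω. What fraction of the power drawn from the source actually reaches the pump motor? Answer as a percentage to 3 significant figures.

I = P / V = 1810 / 176 = 10.28 A through the wiring run.
P_line = I² R_line = (10.28)² × 0.766 = 81.01 W
P_source = P_load + P_line = 1810 + 81.01 = 1891 W
η = P_load / P_source = 1810 / 1891 = 0.9572

95.7 %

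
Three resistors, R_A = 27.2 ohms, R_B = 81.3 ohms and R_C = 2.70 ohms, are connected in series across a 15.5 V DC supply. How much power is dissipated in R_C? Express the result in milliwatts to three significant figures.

52.5 mW

Since the resistors are in series they all carry the loop current I = V/R_total; the power in any one is I²R.
R_total = 27.2 + 81.3 + 2.70 = 111.2 Ω
I = V / R_total = 15.5 / 111.2 = 0.1394 A
P_R_C = I² × R_C = (0.1394)² × 2.70 = 0.05246 W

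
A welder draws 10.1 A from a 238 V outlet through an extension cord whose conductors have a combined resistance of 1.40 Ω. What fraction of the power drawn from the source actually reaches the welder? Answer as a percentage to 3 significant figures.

94.1 %

The extension cord carries the full 10.1 A.
P_line = I² R_line = (10.10)² × 1.40 = 142.8 W
P_source = V I = 238 × 10.10 = 2404 W; P_load = 2261 W
η = P_load / P_source = 2261 / 2404 = 0.9406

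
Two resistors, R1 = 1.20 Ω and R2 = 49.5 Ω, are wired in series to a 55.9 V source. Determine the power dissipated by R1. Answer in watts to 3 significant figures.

Series elements share the same current, so find I first, then use P = I²R.
R_total = 1.20 + 49.5 = 50.70 Ω
I = V / R_total = 55.9 / 50.70 = 1.103 A
P_R1 = I² × R1 = (1.103)² × 1.20 = 1.459 W

1.46 W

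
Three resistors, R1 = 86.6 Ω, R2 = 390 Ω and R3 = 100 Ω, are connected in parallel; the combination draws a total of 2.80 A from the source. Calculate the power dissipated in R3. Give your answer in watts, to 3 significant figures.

The branches share the same voltage, but only the total current is given — find V from the equivalent resistance first.
1/R_eq = 1/86.6 + 1/390 + 1/100 ⇒ R_eq = 41.47 Ω
V = I_total × R_eq = 2.800 × 41.47 = 116.1 V
P_R3 = V² / R3 = (116.1)² / 100 = 134.9 W

135 W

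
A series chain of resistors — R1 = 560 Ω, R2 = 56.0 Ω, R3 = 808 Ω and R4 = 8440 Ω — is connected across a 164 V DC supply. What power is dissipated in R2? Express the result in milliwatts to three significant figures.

In a series string the same current flows through every resistor — find that current, then P = I²R for the one we want.
R_total = 560 + 56.0 + 808 + 8440 = 9864 Ω
I = V / R_total = 164 / 9864 = 0.01663 A
P_R2 = I² × R2 = (0.01663)² × 56.0 = 0.01548 W

15.5 mW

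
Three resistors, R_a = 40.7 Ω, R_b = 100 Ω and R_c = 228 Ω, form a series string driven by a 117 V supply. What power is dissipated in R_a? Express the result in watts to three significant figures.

4.10 W

Every series element carries the same I. Get I from the total resistance, then P = I² × R_a.
R_total = 40.7 + 100 + 228 = 368.7 Ω
I = V / R_total = 117 / 368.7 = 0.3173 A
P_R_a = I² × R_a = (0.3173)² × 40.7 = 4.098 W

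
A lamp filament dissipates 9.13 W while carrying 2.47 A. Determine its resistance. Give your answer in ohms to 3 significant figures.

Inverting the appropriate power form: R = P / I².
R = 9.13 / (2.470)² = 1.497 Ω

1.50 Ω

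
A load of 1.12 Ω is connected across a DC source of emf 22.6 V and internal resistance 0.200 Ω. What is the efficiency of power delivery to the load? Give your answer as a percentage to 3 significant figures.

η = P_load/(P_load+P_int) = I²R/(I²R+I²r) = R/(R+r) — the I² cancels for series elements.
η = R / (R + r) = 1.12 / (1.12 + 0.200) = 0.8485

84.8 %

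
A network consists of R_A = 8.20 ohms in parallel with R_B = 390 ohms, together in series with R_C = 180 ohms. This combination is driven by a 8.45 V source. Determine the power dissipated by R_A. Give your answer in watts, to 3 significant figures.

Combine R_A and R_B into their parallel equivalent first, reducing the network to two series resistors.
R_p = (8.20×390)/(8.20+390) = 8.031 Ω
R_total = R_p + 180 = 8.031 + 180 = 188.0 Ω
I = V / R_total = 8.45 / 188.0 = 0.04494 A
Voltage across the parallel pair: V_p = I × R_p = 0.04494 × 8.031 = 0.3609 V
R_A has V_p across it, so P = V_p²/R_A.
P_R_A = (0.3609)² / 8.20 = 0.01589 W

0.0159 W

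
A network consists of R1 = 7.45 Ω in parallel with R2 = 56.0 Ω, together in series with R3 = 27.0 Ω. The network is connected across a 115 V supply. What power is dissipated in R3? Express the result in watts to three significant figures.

Reduce the parallel combination to a single R_p; the circuit then becomes R_p in series with the remaining resistor.
R_p = (7.45×56.0)/(7.45+56.0) = 6.575 Ω
R_total = R_p + 27.0 = 6.575 + 27.0 = 33.58 Ω
I = V / R_total = 115 / 33.58 = 3.425 A
R3 carries the full series current, so P = I²R.
P_R3 = (3.425)² × 27.0 = 316.8 W

317 W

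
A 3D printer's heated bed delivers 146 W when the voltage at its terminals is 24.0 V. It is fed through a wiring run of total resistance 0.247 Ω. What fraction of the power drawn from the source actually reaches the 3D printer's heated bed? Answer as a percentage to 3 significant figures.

94.1 %

I = P / V = 146 / 24.0 = 6.083 A through the wiring run.
P_line = I² R_line = (6.083)² × 0.247 = 9.141 W
P_source = P_load + P_line = 146.0 + 9.141 = 155.1 W
η = P_load / P_source = 146.0 / 155.1 = 0.9411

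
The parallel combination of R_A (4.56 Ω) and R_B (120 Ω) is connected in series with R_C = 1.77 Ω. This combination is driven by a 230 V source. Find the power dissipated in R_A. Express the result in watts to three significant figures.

First find R_p for the parallel pair, then treat R_p + R_C as a series loop.
R_p = (4.56×120)/(4.56+120) = 4.393 Ω
R_total = R_p + 1.77 = 4.393 + 1.77 = 6.163 Ω
I = V / R_total = 230 / 6.163 = 37.32 A
Voltage across the parallel pair: V_p = I × R_p = 37.32 × 4.393 = 163.9 V
R_A sits across V_p; its power is V_p²/R.
P_R_A = (163.9)² / 4.56 = 5894 W

5890 W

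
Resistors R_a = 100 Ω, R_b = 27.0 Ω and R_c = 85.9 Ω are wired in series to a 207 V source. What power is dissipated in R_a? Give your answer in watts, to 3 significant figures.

Since the resistors are in series they all carry the loop current I = V/R_total; the power in any one is I²R.
R_total = 100 + 27.0 + 85.9 = 212.9 Ω
I = V / R_total = 207 / 212.9 = 0.9723 A
P_R_a = I² × R_a = (0.9723)² × 100 = 94.53 W

94.5 W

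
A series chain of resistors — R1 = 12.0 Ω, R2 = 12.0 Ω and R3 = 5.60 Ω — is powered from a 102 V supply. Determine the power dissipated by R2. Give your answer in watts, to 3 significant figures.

142 W

Series elements share the same current, so find I first, then use P = I²R.
R_total = 12.0 + 12.0 + 5.60 = 29.60 Ω
I = V / R_total = 102 / 29.60 = 3.446 A
P_R2 = I² × R2 = (3.446)² × 12.0 = 142.5 W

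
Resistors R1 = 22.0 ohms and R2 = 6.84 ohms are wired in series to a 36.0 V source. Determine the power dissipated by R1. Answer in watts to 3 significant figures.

Since the resistors are in series they all carry the loop current I = V/R_total; the power in any one is I²R.
R_total = 22.0 + 6.84 = 28.84 Ω
I = V / R_total = 36.0 / 28.84 = 1.248 A
P_R1 = I² × R1 = (1.248)² × 22.0 = 34.28 W

34.3 W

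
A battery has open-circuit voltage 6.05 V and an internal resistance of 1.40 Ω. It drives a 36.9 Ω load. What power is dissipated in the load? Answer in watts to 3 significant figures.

With r and R in series, I = ε/(r+R); the load dissipates I²R.
I = ε / (r + R) = 6.05 / (1.40 + 36.9) = 0.1580 A
P_load = I² R = (0.1580)² × 36.9 = 0.9207 W

0.921 W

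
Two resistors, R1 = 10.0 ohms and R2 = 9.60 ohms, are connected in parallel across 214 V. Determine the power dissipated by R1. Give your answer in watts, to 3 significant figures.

Each parallel branch sees the full supply voltage, so P = V²/R applies directly to the target branch.
P_R1 = V² / R1 = (214)² / 10.0 Ω = 4580 W

4580 W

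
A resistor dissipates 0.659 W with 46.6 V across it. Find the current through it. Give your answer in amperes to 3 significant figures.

Inverting the appropriate power form: I = P / V.
I = 0.659 / 46.6 = 0.01414 A

0.0141 A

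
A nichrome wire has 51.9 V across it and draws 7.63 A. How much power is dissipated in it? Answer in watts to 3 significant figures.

396 W

With V and I both given, power follows immediately from P = V I.
P = 51.9 V × 7.630 A = 396.0 W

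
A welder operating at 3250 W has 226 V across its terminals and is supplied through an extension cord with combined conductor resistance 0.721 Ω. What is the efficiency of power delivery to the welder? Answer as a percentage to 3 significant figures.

I = P / V = 3250 / 226 = 14.38 A through the extension cord.
P_line = I² R_line = (14.38)² × 0.721 = 149.1 W
P_source = P_load + P_line = 3250 + 149.1 = 3399 W
η = P_load / P_source = 3250 / 3399 = 0.9561

95.6 %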